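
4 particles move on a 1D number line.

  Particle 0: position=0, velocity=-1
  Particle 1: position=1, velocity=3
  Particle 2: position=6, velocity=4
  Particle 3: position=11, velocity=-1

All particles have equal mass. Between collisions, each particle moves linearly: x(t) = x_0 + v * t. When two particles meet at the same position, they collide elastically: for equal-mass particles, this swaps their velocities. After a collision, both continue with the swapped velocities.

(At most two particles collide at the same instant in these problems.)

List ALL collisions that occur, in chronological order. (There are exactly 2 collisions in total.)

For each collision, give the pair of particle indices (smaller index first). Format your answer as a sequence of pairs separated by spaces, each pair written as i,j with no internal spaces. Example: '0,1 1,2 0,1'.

Answer: 2,3 1,2

Derivation:
Collision at t=1: particles 2 and 3 swap velocities; positions: p0=-1 p1=4 p2=10 p3=10; velocities now: v0=-1 v1=3 v2=-1 v3=4
Collision at t=5/2: particles 1 and 2 swap velocities; positions: p0=-5/2 p1=17/2 p2=17/2 p3=16; velocities now: v0=-1 v1=-1 v2=3 v3=4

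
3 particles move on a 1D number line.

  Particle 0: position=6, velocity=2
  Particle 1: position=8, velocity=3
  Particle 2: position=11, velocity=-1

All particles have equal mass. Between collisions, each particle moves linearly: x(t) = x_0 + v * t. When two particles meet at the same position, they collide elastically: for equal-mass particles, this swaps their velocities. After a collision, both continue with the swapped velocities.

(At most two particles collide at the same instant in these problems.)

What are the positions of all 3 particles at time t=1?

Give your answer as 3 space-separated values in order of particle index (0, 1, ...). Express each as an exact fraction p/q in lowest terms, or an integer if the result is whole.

Answer: 8 10 11

Derivation:
Collision at t=3/4: particles 1 and 2 swap velocities; positions: p0=15/2 p1=41/4 p2=41/4; velocities now: v0=2 v1=-1 v2=3
Advance to t=1 (no further collisions before then); velocities: v0=2 v1=-1 v2=3; positions = 8 10 11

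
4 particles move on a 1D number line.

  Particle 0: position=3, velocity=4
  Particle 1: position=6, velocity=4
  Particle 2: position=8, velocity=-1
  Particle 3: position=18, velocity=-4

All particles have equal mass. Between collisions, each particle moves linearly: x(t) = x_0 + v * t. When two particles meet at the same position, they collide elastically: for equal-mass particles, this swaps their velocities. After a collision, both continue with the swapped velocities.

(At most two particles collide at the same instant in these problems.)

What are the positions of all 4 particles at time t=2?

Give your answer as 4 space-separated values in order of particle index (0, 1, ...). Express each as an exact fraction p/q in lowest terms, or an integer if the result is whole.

Collision at t=2/5: particles 1 and 2 swap velocities; positions: p0=23/5 p1=38/5 p2=38/5 p3=82/5; velocities now: v0=4 v1=-1 v2=4 v3=-4
Collision at t=1: particles 0 and 1 swap velocities; positions: p0=7 p1=7 p2=10 p3=14; velocities now: v0=-1 v1=4 v2=4 v3=-4
Collision at t=3/2: particles 2 and 3 swap velocities; positions: p0=13/2 p1=9 p2=12 p3=12; velocities now: v0=-1 v1=4 v2=-4 v3=4
Collision at t=15/8: particles 1 and 2 swap velocities; positions: p0=49/8 p1=21/2 p2=21/2 p3=27/2; velocities now: v0=-1 v1=-4 v2=4 v3=4
Advance to t=2 (no further collisions before then); velocities: v0=-1 v1=-4 v2=4 v3=4; positions = 6 10 11 14

Answer: 6 10 11 14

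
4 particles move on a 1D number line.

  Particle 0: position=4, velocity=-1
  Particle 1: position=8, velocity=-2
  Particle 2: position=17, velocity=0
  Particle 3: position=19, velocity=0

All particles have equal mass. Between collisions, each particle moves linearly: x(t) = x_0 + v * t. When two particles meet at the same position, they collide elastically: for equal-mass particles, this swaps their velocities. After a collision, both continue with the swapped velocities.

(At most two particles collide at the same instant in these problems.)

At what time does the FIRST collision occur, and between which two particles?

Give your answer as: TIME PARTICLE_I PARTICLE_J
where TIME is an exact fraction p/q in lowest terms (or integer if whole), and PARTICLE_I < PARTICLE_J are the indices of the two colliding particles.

Answer: 4 0 1

Derivation:
Pair (0,1): pos 4,8 vel -1,-2 -> gap=4, closing at 1/unit, collide at t=4
Pair (1,2): pos 8,17 vel -2,0 -> not approaching (rel speed -2 <= 0)
Pair (2,3): pos 17,19 vel 0,0 -> not approaching (rel speed 0 <= 0)
Earliest collision: t=4 between 0 and 1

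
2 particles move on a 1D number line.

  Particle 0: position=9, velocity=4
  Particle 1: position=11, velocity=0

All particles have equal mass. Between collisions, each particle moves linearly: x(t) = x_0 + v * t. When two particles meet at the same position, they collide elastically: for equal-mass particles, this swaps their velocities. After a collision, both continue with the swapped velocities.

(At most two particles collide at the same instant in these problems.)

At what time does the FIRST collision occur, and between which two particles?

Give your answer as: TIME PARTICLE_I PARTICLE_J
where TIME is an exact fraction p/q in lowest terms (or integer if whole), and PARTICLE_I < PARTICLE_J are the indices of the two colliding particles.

Answer: 1/2 0 1

Derivation:
Pair (0,1): pos 9,11 vel 4,0 -> gap=2, closing at 4/unit, collide at t=1/2
Earliest collision: t=1/2 between 0 and 1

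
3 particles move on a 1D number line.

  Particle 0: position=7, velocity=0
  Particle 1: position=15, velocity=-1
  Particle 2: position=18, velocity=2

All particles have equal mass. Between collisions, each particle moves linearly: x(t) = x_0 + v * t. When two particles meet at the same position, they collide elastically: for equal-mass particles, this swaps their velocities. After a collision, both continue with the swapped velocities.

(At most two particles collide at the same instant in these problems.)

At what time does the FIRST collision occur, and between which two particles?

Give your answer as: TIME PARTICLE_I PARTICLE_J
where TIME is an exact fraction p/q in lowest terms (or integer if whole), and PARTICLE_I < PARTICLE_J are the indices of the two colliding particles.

Answer: 8 0 1

Derivation:
Pair (0,1): pos 7,15 vel 0,-1 -> gap=8, closing at 1/unit, collide at t=8
Pair (1,2): pos 15,18 vel -1,2 -> not approaching (rel speed -3 <= 0)
Earliest collision: t=8 between 0 and 1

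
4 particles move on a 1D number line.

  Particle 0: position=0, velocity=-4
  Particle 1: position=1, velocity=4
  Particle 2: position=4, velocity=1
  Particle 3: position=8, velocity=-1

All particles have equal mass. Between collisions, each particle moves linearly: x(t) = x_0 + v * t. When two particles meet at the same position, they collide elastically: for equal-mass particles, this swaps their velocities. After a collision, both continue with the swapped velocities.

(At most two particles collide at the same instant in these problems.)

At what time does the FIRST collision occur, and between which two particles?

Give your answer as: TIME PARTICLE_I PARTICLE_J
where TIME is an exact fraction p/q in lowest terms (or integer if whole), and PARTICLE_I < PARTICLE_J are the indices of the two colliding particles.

Answer: 1 1 2

Derivation:
Pair (0,1): pos 0,1 vel -4,4 -> not approaching (rel speed -8 <= 0)
Pair (1,2): pos 1,4 vel 4,1 -> gap=3, closing at 3/unit, collide at t=1
Pair (2,3): pos 4,8 vel 1,-1 -> gap=4, closing at 2/unit, collide at t=2
Earliest collision: t=1 between 1 and 2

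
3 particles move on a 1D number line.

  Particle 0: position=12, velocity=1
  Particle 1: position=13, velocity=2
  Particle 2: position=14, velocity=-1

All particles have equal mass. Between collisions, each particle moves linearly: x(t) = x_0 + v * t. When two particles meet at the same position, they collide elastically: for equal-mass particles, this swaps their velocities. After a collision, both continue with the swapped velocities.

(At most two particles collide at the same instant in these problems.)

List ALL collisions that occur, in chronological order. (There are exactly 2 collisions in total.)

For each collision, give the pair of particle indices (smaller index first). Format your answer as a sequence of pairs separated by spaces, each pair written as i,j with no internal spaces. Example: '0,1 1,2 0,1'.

Collision at t=1/3: particles 1 and 2 swap velocities; positions: p0=37/3 p1=41/3 p2=41/3; velocities now: v0=1 v1=-1 v2=2
Collision at t=1: particles 0 and 1 swap velocities; positions: p0=13 p1=13 p2=15; velocities now: v0=-1 v1=1 v2=2

Answer: 1,2 0,1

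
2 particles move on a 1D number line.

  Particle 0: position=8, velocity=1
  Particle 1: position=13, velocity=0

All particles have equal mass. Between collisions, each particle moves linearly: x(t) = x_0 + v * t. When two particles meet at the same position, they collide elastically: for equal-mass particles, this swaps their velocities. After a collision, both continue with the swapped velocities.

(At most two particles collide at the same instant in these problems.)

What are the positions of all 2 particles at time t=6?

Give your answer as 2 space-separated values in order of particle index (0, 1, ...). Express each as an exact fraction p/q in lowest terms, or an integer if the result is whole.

Answer: 13 14

Derivation:
Collision at t=5: particles 0 and 1 swap velocities; positions: p0=13 p1=13; velocities now: v0=0 v1=1
Advance to t=6 (no further collisions before then); velocities: v0=0 v1=1; positions = 13 14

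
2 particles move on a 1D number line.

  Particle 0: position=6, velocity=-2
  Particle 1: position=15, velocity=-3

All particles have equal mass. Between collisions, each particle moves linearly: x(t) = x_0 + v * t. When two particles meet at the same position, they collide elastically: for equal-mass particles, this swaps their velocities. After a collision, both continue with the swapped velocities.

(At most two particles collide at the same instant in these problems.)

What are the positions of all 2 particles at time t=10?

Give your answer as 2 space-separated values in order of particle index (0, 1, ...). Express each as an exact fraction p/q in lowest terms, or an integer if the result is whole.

Answer: -15 -14

Derivation:
Collision at t=9: particles 0 and 1 swap velocities; positions: p0=-12 p1=-12; velocities now: v0=-3 v1=-2
Advance to t=10 (no further collisions before then); velocities: v0=-3 v1=-2; positions = -15 -14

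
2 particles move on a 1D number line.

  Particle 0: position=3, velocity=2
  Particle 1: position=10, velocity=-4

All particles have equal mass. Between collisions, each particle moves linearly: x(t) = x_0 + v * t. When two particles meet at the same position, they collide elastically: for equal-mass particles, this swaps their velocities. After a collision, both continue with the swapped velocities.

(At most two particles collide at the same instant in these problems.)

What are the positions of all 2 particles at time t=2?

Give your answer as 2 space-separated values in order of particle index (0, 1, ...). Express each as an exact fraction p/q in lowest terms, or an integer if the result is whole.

Collision at t=7/6: particles 0 and 1 swap velocities; positions: p0=16/3 p1=16/3; velocities now: v0=-4 v1=2
Advance to t=2 (no further collisions before then); velocities: v0=-4 v1=2; positions = 2 7

Answer: 2 7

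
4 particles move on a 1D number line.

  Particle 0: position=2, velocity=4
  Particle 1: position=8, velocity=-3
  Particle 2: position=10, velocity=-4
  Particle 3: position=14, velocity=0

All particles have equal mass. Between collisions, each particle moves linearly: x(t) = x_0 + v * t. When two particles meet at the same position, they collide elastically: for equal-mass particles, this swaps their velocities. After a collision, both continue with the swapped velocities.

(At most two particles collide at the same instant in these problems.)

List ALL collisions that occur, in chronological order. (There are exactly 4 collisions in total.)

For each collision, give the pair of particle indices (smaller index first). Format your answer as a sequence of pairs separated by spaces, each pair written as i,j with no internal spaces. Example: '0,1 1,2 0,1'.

Collision at t=6/7: particles 0 and 1 swap velocities; positions: p0=38/7 p1=38/7 p2=46/7 p3=14; velocities now: v0=-3 v1=4 v2=-4 v3=0
Collision at t=1: particles 1 and 2 swap velocities; positions: p0=5 p1=6 p2=6 p3=14; velocities now: v0=-3 v1=-4 v2=4 v3=0
Collision at t=2: particles 0 and 1 swap velocities; positions: p0=2 p1=2 p2=10 p3=14; velocities now: v0=-4 v1=-3 v2=4 v3=0
Collision at t=3: particles 2 and 3 swap velocities; positions: p0=-2 p1=-1 p2=14 p3=14; velocities now: v0=-4 v1=-3 v2=0 v3=4

Answer: 0,1 1,2 0,1 2,3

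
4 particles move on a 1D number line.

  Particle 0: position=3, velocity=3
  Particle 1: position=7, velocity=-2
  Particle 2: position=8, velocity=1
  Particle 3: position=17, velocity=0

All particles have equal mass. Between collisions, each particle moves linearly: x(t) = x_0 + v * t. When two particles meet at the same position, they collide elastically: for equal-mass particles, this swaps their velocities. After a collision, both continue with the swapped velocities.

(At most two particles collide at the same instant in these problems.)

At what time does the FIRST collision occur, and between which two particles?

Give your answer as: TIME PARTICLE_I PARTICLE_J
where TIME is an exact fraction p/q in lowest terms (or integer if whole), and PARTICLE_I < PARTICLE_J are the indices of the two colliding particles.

Pair (0,1): pos 3,7 vel 3,-2 -> gap=4, closing at 5/unit, collide at t=4/5
Pair (1,2): pos 7,8 vel -2,1 -> not approaching (rel speed -3 <= 0)
Pair (2,3): pos 8,17 vel 1,0 -> gap=9, closing at 1/unit, collide at t=9
Earliest collision: t=4/5 between 0 and 1

Answer: 4/5 0 1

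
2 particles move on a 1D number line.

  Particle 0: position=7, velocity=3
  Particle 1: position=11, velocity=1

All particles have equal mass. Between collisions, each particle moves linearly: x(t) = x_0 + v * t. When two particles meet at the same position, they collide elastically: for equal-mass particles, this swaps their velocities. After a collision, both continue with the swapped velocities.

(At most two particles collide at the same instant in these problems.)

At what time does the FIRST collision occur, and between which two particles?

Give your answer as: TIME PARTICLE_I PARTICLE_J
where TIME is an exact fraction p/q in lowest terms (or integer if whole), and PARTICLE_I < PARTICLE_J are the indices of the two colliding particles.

Answer: 2 0 1

Derivation:
Pair (0,1): pos 7,11 vel 3,1 -> gap=4, closing at 2/unit, collide at t=2
Earliest collision: t=2 between 0 and 1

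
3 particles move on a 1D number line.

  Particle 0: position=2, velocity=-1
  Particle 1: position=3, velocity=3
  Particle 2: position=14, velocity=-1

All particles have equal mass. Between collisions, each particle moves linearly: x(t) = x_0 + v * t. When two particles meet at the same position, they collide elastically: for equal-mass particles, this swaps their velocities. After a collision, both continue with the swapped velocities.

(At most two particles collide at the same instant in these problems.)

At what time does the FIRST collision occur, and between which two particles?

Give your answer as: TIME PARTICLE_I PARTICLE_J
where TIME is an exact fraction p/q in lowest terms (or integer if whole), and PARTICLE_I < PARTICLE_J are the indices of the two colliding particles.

Answer: 11/4 1 2

Derivation:
Pair (0,1): pos 2,3 vel -1,3 -> not approaching (rel speed -4 <= 0)
Pair (1,2): pos 3,14 vel 3,-1 -> gap=11, closing at 4/unit, collide at t=11/4
Earliest collision: t=11/4 between 1 and 2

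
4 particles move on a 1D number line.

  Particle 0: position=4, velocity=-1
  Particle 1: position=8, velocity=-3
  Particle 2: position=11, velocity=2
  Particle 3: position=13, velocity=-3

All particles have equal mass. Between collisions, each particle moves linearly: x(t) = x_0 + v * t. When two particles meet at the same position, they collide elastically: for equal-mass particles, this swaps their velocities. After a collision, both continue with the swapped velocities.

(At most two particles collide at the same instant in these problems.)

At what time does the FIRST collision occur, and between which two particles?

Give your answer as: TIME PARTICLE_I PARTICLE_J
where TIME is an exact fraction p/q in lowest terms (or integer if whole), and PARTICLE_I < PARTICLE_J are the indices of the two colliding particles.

Answer: 2/5 2 3

Derivation:
Pair (0,1): pos 4,8 vel -1,-3 -> gap=4, closing at 2/unit, collide at t=2
Pair (1,2): pos 8,11 vel -3,2 -> not approaching (rel speed -5 <= 0)
Pair (2,3): pos 11,13 vel 2,-3 -> gap=2, closing at 5/unit, collide at t=2/5
Earliest collision: t=2/5 between 2 and 3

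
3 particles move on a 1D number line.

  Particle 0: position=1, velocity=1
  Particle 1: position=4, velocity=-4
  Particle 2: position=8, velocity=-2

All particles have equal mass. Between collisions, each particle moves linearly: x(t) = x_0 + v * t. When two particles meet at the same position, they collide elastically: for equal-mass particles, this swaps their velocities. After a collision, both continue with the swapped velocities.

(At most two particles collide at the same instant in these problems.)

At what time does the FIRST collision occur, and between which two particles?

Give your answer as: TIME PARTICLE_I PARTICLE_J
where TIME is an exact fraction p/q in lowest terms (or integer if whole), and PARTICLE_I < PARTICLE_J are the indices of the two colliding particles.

Pair (0,1): pos 1,4 vel 1,-4 -> gap=3, closing at 5/unit, collide at t=3/5
Pair (1,2): pos 4,8 vel -4,-2 -> not approaching (rel speed -2 <= 0)
Earliest collision: t=3/5 between 0 and 1

Answer: 3/5 0 1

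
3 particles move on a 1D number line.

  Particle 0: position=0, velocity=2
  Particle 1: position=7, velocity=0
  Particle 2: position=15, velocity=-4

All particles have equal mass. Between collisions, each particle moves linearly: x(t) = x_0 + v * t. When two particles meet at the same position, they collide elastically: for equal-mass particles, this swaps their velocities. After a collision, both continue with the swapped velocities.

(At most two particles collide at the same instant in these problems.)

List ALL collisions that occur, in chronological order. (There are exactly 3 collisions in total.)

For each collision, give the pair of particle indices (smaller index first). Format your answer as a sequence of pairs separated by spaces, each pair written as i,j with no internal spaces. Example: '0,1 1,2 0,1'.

Answer: 1,2 0,1 1,2

Derivation:
Collision at t=2: particles 1 and 2 swap velocities; positions: p0=4 p1=7 p2=7; velocities now: v0=2 v1=-4 v2=0
Collision at t=5/2: particles 0 and 1 swap velocities; positions: p0=5 p1=5 p2=7; velocities now: v0=-4 v1=2 v2=0
Collision at t=7/2: particles 1 and 2 swap velocities; positions: p0=1 p1=7 p2=7; velocities now: v0=-4 v1=0 v2=2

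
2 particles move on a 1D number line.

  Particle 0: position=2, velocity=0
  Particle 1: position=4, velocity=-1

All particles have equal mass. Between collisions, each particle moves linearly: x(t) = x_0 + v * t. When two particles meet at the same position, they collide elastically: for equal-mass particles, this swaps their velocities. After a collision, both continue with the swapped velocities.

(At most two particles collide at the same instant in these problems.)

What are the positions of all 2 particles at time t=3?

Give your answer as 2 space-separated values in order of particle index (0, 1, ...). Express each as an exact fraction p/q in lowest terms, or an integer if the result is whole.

Collision at t=2: particles 0 and 1 swap velocities; positions: p0=2 p1=2; velocities now: v0=-1 v1=0
Advance to t=3 (no further collisions before then); velocities: v0=-1 v1=0; positions = 1 2

Answer: 1 2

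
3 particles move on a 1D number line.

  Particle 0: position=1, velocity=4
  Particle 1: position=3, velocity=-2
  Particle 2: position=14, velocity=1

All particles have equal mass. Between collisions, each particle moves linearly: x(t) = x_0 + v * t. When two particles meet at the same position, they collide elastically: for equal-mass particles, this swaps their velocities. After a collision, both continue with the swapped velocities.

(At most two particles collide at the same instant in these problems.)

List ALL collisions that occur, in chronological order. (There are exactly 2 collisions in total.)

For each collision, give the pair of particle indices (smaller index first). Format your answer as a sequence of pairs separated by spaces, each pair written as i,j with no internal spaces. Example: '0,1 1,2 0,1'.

Collision at t=1/3: particles 0 and 1 swap velocities; positions: p0=7/3 p1=7/3 p2=43/3; velocities now: v0=-2 v1=4 v2=1
Collision at t=13/3: particles 1 and 2 swap velocities; positions: p0=-17/3 p1=55/3 p2=55/3; velocities now: v0=-2 v1=1 v2=4

Answer: 0,1 1,2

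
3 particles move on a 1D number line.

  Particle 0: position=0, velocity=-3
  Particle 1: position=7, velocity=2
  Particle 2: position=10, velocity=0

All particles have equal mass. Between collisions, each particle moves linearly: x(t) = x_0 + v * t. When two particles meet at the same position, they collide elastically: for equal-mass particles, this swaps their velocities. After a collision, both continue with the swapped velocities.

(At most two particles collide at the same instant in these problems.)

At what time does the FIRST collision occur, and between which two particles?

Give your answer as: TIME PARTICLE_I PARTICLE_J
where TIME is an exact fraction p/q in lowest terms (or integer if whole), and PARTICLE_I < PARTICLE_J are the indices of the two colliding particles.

Answer: 3/2 1 2

Derivation:
Pair (0,1): pos 0,7 vel -3,2 -> not approaching (rel speed -5 <= 0)
Pair (1,2): pos 7,10 vel 2,0 -> gap=3, closing at 2/unit, collide at t=3/2
Earliest collision: t=3/2 between 1 and 2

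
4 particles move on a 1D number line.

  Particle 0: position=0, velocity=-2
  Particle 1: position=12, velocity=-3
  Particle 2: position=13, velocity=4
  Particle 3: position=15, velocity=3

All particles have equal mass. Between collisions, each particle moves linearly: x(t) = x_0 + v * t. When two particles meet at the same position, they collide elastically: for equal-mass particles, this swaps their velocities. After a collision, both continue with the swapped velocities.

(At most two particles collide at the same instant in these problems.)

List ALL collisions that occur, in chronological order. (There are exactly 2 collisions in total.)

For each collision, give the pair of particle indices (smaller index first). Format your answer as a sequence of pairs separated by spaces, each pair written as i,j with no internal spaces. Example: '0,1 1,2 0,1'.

Collision at t=2: particles 2 and 3 swap velocities; positions: p0=-4 p1=6 p2=21 p3=21; velocities now: v0=-2 v1=-3 v2=3 v3=4
Collision at t=12: particles 0 and 1 swap velocities; positions: p0=-24 p1=-24 p2=51 p3=61; velocities now: v0=-3 v1=-2 v2=3 v3=4

Answer: 2,3 0,1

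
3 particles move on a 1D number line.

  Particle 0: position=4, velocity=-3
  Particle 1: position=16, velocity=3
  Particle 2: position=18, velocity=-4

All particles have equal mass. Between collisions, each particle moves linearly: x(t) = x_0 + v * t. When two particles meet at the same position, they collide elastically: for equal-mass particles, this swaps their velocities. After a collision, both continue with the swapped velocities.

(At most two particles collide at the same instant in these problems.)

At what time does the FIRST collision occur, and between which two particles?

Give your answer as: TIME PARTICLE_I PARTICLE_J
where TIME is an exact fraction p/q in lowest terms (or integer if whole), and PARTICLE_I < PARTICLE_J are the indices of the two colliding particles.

Pair (0,1): pos 4,16 vel -3,3 -> not approaching (rel speed -6 <= 0)
Pair (1,2): pos 16,18 vel 3,-4 -> gap=2, closing at 7/unit, collide at t=2/7
Earliest collision: t=2/7 between 1 and 2

Answer: 2/7 1 2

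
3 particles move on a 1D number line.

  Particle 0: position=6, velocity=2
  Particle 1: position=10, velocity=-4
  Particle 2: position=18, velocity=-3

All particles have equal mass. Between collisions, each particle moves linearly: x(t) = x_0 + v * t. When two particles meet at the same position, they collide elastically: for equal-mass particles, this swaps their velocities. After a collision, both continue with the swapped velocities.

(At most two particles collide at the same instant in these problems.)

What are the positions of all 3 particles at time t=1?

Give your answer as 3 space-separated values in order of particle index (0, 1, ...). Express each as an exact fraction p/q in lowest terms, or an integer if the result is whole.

Answer: 6 8 15

Derivation:
Collision at t=2/3: particles 0 and 1 swap velocities; positions: p0=22/3 p1=22/3 p2=16; velocities now: v0=-4 v1=2 v2=-3
Advance to t=1 (no further collisions before then); velocities: v0=-4 v1=2 v2=-3; positions = 6 8 15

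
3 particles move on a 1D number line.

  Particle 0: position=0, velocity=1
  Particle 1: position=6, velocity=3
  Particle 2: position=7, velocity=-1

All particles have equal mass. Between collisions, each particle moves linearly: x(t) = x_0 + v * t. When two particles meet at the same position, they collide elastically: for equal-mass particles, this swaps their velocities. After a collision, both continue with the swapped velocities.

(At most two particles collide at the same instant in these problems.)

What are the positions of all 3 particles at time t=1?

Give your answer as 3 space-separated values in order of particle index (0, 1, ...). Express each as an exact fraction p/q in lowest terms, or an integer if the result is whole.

Answer: 1 6 9

Derivation:
Collision at t=1/4: particles 1 and 2 swap velocities; positions: p0=1/4 p1=27/4 p2=27/4; velocities now: v0=1 v1=-1 v2=3
Advance to t=1 (no further collisions before then); velocities: v0=1 v1=-1 v2=3; positions = 1 6 9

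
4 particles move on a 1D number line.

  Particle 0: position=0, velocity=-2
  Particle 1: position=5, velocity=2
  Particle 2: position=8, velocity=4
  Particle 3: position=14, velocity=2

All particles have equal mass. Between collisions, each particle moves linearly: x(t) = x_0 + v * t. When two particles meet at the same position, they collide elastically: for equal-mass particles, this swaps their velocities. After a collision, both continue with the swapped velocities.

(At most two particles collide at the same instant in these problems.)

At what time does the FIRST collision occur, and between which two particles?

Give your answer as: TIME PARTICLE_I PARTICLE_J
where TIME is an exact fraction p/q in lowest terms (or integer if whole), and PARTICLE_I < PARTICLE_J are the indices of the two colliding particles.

Pair (0,1): pos 0,5 vel -2,2 -> not approaching (rel speed -4 <= 0)
Pair (1,2): pos 5,8 vel 2,4 -> not approaching (rel speed -2 <= 0)
Pair (2,3): pos 8,14 vel 4,2 -> gap=6, closing at 2/unit, collide at t=3
Earliest collision: t=3 between 2 and 3

Answer: 3 2 3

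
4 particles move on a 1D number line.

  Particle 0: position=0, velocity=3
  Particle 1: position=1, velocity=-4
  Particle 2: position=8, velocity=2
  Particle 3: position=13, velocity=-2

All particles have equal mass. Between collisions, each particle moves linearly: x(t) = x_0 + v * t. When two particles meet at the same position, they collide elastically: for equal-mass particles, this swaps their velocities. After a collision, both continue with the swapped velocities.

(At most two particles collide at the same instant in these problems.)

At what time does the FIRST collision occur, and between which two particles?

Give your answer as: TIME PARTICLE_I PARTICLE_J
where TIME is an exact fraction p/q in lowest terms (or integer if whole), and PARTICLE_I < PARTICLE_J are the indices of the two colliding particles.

Answer: 1/7 0 1

Derivation:
Pair (0,1): pos 0,1 vel 3,-4 -> gap=1, closing at 7/unit, collide at t=1/7
Pair (1,2): pos 1,8 vel -4,2 -> not approaching (rel speed -6 <= 0)
Pair (2,3): pos 8,13 vel 2,-2 -> gap=5, closing at 4/unit, collide at t=5/4
Earliest collision: t=1/7 between 0 and 1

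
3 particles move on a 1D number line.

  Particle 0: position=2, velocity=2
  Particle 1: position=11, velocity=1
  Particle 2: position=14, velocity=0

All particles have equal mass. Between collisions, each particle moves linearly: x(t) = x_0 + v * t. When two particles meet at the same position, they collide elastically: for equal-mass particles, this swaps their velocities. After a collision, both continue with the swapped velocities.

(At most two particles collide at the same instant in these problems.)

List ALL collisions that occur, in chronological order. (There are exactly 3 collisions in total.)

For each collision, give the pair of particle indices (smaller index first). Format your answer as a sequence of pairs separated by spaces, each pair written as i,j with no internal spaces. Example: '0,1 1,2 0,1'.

Collision at t=3: particles 1 and 2 swap velocities; positions: p0=8 p1=14 p2=14; velocities now: v0=2 v1=0 v2=1
Collision at t=6: particles 0 and 1 swap velocities; positions: p0=14 p1=14 p2=17; velocities now: v0=0 v1=2 v2=1
Collision at t=9: particles 1 and 2 swap velocities; positions: p0=14 p1=20 p2=20; velocities now: v0=0 v1=1 v2=2

Answer: 1,2 0,1 1,2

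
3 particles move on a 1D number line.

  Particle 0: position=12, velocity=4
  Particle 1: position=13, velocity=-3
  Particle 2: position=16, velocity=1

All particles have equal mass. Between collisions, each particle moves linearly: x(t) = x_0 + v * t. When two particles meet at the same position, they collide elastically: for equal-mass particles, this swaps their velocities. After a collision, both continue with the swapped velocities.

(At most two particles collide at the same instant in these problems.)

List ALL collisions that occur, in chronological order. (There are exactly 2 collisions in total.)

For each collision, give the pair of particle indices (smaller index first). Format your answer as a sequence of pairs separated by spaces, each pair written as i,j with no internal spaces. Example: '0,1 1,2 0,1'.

Collision at t=1/7: particles 0 and 1 swap velocities; positions: p0=88/7 p1=88/7 p2=113/7; velocities now: v0=-3 v1=4 v2=1
Collision at t=4/3: particles 1 and 2 swap velocities; positions: p0=9 p1=52/3 p2=52/3; velocities now: v0=-3 v1=1 v2=4

Answer: 0,1 1,2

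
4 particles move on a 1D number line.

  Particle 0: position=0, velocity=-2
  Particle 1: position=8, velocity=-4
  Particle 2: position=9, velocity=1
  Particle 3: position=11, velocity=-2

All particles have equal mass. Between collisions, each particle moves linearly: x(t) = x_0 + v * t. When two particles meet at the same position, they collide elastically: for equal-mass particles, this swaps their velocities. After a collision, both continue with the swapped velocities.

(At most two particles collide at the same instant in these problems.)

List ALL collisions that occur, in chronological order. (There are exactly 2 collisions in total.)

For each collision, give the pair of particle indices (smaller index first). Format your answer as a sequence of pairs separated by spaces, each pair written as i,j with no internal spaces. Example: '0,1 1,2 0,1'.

Answer: 2,3 0,1

Derivation:
Collision at t=2/3: particles 2 and 3 swap velocities; positions: p0=-4/3 p1=16/3 p2=29/3 p3=29/3; velocities now: v0=-2 v1=-4 v2=-2 v3=1
Collision at t=4: particles 0 and 1 swap velocities; positions: p0=-8 p1=-8 p2=3 p3=13; velocities now: v0=-4 v1=-2 v2=-2 v3=1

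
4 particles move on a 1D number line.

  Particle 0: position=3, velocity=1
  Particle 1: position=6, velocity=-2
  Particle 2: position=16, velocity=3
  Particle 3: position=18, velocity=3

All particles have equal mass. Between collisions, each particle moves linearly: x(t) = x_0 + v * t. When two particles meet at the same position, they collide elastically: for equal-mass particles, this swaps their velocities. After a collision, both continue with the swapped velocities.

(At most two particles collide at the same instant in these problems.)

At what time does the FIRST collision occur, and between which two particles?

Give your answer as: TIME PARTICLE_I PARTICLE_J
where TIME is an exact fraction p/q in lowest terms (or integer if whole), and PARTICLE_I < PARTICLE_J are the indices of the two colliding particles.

Pair (0,1): pos 3,6 vel 1,-2 -> gap=3, closing at 3/unit, collide at t=1
Pair (1,2): pos 6,16 vel -2,3 -> not approaching (rel speed -5 <= 0)
Pair (2,3): pos 16,18 vel 3,3 -> not approaching (rel speed 0 <= 0)
Earliest collision: t=1 between 0 and 1

Answer: 1 0 1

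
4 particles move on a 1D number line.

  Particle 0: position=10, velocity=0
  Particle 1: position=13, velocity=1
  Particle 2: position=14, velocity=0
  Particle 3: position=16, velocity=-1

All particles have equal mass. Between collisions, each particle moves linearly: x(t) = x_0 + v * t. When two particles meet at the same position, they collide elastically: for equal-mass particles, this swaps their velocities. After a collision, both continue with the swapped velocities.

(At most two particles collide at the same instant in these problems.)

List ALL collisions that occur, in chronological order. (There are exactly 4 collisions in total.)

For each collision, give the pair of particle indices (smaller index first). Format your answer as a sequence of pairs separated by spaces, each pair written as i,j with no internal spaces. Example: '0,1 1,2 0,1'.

Collision at t=1: particles 1 and 2 swap velocities; positions: p0=10 p1=14 p2=14 p3=15; velocities now: v0=0 v1=0 v2=1 v3=-1
Collision at t=3/2: particles 2 and 3 swap velocities; positions: p0=10 p1=14 p2=29/2 p3=29/2; velocities now: v0=0 v1=0 v2=-1 v3=1
Collision at t=2: particles 1 and 2 swap velocities; positions: p0=10 p1=14 p2=14 p3=15; velocities now: v0=0 v1=-1 v2=0 v3=1
Collision at t=6: particles 0 and 1 swap velocities; positions: p0=10 p1=10 p2=14 p3=19; velocities now: v0=-1 v1=0 v2=0 v3=1

Answer: 1,2 2,3 1,2 0,1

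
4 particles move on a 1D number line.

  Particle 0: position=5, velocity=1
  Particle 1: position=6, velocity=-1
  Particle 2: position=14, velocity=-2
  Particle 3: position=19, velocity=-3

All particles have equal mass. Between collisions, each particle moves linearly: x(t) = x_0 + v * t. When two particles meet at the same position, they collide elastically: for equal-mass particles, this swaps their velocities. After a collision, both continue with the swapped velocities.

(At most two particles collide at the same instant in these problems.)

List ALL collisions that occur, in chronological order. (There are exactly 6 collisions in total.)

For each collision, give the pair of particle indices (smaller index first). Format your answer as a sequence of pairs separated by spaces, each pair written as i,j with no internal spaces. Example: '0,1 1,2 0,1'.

Collision at t=1/2: particles 0 and 1 swap velocities; positions: p0=11/2 p1=11/2 p2=13 p3=35/2; velocities now: v0=-1 v1=1 v2=-2 v3=-3
Collision at t=3: particles 1 and 2 swap velocities; positions: p0=3 p1=8 p2=8 p3=10; velocities now: v0=-1 v1=-2 v2=1 v3=-3
Collision at t=7/2: particles 2 and 3 swap velocities; positions: p0=5/2 p1=7 p2=17/2 p3=17/2; velocities now: v0=-1 v1=-2 v2=-3 v3=1
Collision at t=5: particles 1 and 2 swap velocities; positions: p0=1 p1=4 p2=4 p3=10; velocities now: v0=-1 v1=-3 v2=-2 v3=1
Collision at t=13/2: particles 0 and 1 swap velocities; positions: p0=-1/2 p1=-1/2 p2=1 p3=23/2; velocities now: v0=-3 v1=-1 v2=-2 v3=1
Collision at t=8: particles 1 and 2 swap velocities; positions: p0=-5 p1=-2 p2=-2 p3=13; velocities now: v0=-3 v1=-2 v2=-1 v3=1

Answer: 0,1 1,2 2,3 1,2 0,1 1,2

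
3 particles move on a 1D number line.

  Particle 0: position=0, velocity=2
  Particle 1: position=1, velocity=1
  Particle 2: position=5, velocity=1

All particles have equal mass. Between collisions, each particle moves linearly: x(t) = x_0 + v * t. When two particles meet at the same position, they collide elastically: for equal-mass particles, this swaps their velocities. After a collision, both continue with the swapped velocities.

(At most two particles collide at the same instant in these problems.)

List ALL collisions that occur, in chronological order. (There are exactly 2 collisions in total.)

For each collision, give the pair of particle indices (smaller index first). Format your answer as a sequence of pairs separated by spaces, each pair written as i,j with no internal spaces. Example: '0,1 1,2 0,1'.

Answer: 0,1 1,2

Derivation:
Collision at t=1: particles 0 and 1 swap velocities; positions: p0=2 p1=2 p2=6; velocities now: v0=1 v1=2 v2=1
Collision at t=5: particles 1 and 2 swap velocities; positions: p0=6 p1=10 p2=10; velocities now: v0=1 v1=1 v2=2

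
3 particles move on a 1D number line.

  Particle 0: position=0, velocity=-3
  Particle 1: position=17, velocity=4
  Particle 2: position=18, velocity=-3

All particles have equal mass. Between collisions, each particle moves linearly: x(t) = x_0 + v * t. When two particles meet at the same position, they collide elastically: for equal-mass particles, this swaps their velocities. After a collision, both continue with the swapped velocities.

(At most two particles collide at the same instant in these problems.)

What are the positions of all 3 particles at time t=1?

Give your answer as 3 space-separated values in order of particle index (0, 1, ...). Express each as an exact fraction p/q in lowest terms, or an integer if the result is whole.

Answer: -3 15 21

Derivation:
Collision at t=1/7: particles 1 and 2 swap velocities; positions: p0=-3/7 p1=123/7 p2=123/7; velocities now: v0=-3 v1=-3 v2=4
Advance to t=1 (no further collisions before then); velocities: v0=-3 v1=-3 v2=4; positions = -3 15 21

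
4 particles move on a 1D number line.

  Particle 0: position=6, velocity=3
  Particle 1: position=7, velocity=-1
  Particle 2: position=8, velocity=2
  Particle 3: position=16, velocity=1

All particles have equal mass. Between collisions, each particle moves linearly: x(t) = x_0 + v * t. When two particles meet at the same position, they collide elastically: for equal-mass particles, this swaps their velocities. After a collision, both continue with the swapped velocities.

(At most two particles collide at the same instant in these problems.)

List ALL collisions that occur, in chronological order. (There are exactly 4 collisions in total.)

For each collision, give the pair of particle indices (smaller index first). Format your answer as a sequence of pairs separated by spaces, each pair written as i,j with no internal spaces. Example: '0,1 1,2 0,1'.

Collision at t=1/4: particles 0 and 1 swap velocities; positions: p0=27/4 p1=27/4 p2=17/2 p3=65/4; velocities now: v0=-1 v1=3 v2=2 v3=1
Collision at t=2: particles 1 and 2 swap velocities; positions: p0=5 p1=12 p2=12 p3=18; velocities now: v0=-1 v1=2 v2=3 v3=1
Collision at t=5: particles 2 and 3 swap velocities; positions: p0=2 p1=18 p2=21 p3=21; velocities now: v0=-1 v1=2 v2=1 v3=3
Collision at t=8: particles 1 and 2 swap velocities; positions: p0=-1 p1=24 p2=24 p3=30; velocities now: v0=-1 v1=1 v2=2 v3=3

Answer: 0,1 1,2 2,3 1,2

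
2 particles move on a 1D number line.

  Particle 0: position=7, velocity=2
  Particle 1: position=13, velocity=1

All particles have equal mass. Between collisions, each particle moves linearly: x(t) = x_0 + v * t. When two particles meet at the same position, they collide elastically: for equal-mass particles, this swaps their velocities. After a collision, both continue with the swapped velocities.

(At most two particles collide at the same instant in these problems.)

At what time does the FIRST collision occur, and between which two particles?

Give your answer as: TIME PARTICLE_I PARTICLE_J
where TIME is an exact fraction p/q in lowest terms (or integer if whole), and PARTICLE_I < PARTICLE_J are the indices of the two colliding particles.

Pair (0,1): pos 7,13 vel 2,1 -> gap=6, closing at 1/unit, collide at t=6
Earliest collision: t=6 between 0 and 1

Answer: 6 0 1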